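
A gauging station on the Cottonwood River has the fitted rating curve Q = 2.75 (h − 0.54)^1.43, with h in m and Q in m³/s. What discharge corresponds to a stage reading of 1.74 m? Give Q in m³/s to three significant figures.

Q = 2.75 × (1.74 − 0.54)^1.43 = 2.75 × 1.2^1.43 = 3.569 m³/s

3.57 m³/s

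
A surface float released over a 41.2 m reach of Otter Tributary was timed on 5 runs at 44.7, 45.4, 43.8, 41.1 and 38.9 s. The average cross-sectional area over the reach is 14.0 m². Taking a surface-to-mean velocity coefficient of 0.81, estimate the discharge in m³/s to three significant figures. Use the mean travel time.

10.9 m³/s

t̄ = (44.7 + 45.4 + 43.8 + 41.1 + 38.9) / 5 = 42.78 s
v_surface = L / t̄ = 41.2 / 42.78 = 0.9631 m/s
v_mean = 0.81 × 0.9631 = 0.7801 m/s
Q = A × v_mean = 14.0 × 0.7801 = 10.92 m³/s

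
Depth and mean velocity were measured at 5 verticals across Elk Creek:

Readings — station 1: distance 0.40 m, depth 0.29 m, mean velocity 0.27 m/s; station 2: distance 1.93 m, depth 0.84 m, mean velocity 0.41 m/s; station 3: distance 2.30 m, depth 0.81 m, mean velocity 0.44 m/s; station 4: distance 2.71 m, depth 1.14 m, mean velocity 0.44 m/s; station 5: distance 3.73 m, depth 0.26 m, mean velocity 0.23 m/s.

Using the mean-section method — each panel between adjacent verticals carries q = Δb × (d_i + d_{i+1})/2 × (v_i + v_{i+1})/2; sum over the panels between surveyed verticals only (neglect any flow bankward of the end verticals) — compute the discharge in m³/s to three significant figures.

0.839 m³/s

Panel 1-2: Δb = 1.53 m, d̄ = (0.29+0.84)/2 = 0.565, v̄ = (0.27+0.41)/2 = 0.34 → q = 1.53×0.565×0.34 = 0.2939 m³/s
Panel 2-3: Δb = 0.37 m, d̄ = (0.84+0.81)/2 = 0.825, v̄ = (0.41+0.44)/2 = 0.425 → q = 0.37×0.825×0.425 = 0.1297 m³/s
Panel 3-4: Δb = 0.41 m, d̄ = (0.81+1.14)/2 = 0.975, v̄ = (0.44+0.44)/2 = 0.44 → q = 0.41×0.975×0.44 = 0.1759 m³/s
Panel 4-5: Δb = 1.02 m, d̄ = (1.14+0.26)/2 = 0.7, v̄ = (0.44+0.23)/2 = 0.335 → q = 1.02×0.7×0.335 = 0.2392 m³/s
Q = Σ q = 0.8387 m³/s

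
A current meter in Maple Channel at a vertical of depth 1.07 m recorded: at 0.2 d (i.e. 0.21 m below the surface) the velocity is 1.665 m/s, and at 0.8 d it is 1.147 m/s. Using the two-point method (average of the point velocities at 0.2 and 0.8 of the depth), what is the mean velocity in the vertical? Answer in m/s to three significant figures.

v̄ = (1.665 + 1.147) / 2 = 1.406 m/s

1.41 m/s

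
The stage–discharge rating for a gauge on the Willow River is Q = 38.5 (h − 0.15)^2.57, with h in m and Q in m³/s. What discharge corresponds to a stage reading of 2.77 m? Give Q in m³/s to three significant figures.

Q = 38.5 × (2.77 − 0.15)^2.57 = 38.5 × 2.62^2.57 = 457.6 m³/s

458 m³/s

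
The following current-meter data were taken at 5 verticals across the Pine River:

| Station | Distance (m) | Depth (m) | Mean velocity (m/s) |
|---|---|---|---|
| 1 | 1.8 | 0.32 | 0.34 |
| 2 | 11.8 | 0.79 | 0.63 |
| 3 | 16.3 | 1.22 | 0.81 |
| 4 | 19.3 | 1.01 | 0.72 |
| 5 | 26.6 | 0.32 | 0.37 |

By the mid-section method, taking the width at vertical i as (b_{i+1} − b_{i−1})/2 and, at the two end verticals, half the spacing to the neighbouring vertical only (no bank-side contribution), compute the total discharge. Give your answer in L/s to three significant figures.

12000 L/s

w_1 = (11.8 − 1.8)/2 = 5 m; q_1 = 0.34 × 0.32 × 5 = 0.5440 m³/s
w_2 = (16.3 − 1.8)/2 = 7.25 m; q_2 = 0.63 × 0.79 × 7.25 = 3.608 m³/s
w_3 = (19.3 − 11.8)/2 = 3.75 m; q_3 = 0.81 × 1.22 × 3.75 = 3.706 m³/s
w_4 = (26.6 − 16.3)/2 = 5.15 m; q_4 = 0.72 × 1.01 × 5.15 = 3.745 m³/s
w_5 = (26.6 − 19.3)/2 = 3.65 m; q_5 = 0.37 × 0.32 × 3.65 = 0.4322 m³/s
Q = Σ qᵢ = 12.04 m³/s
= 12.04 × 1000 = 12040 L/s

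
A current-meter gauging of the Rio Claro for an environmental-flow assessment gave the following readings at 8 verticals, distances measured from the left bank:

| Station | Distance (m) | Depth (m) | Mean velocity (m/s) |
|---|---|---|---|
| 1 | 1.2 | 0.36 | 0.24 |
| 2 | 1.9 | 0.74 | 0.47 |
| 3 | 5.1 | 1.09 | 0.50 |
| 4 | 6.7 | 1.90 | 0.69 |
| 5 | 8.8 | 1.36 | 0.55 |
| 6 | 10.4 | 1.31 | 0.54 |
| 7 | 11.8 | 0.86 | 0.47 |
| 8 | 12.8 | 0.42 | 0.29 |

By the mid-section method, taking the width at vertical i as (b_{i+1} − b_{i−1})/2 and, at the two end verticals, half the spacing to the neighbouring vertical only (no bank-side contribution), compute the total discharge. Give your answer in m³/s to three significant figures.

7.43 m³/s

w_1 = (1.9 − 1.2)/2 = 0.35 m; q_1 = 0.24 × 0.36 × 0.35 = 0.03024 m³/s
w_2 = (5.1 − 1.2)/2 = 1.95 m; q_2 = 0.47 × 0.74 × 1.95 = 0.6782 m³/s
w_3 = (6.7 − 1.9)/2 = 2.4 m; q_3 = 0.50 × 1.09 × 2.4 = 1.308 m³/s
w_4 = (8.8 − 5.1)/2 = 1.85 m; q_4 = 0.69 × 1.90 × 1.85 = 2.425 m³/s
w_5 = (10.4 − 6.7)/2 = 1.85 m; q_5 = 0.55 × 1.36 × 1.85 = 1.384 m³/s
w_6 = (11.8 − 8.8)/2 = 1.5 m; q_6 = 0.54 × 1.31 × 1.5 = 1.061 m³/s
w_7 = (12.8 − 10.4)/2 = 1.2 m; q_7 = 0.47 × 0.86 × 1.2 = 0.4850 m³/s
w_8 = (12.8 − 11.8)/2 = 0.5 m; q_8 = 0.29 × 0.42 × 0.5 = 0.06090 m³/s
Q = Σ qᵢ = 7.433 m³/s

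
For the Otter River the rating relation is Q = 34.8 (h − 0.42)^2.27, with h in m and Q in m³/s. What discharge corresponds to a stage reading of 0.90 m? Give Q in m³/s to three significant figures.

6.58 m³/s

Q = 34.8 × (0.90 − 0.42)^2.27 = 34.8 × 0.48^2.27 = 6.577 m³/s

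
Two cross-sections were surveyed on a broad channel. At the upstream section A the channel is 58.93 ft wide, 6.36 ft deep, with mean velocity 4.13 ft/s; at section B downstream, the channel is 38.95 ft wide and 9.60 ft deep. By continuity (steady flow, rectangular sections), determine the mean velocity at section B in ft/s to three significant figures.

Q = A₁V₁ = (58.93×6.36) × 4.13 = 1548 ft³/s
A₂ = 38.95 × 9.60 = 373.9 ft²
V₂ = Q/A₂ = 1548/373.9 = 4.140 ft/s

4.14 ft/s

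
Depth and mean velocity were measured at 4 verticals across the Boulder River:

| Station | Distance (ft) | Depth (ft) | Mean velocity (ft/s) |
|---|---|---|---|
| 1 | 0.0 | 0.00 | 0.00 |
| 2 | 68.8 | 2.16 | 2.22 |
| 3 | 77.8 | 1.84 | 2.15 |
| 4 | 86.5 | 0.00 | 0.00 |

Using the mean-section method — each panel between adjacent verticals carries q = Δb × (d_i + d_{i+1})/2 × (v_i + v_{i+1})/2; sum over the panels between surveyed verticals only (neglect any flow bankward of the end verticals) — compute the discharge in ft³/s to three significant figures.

130 ft³/s

Panel 1-2: Δb = 68.8 ft, d̄ = (0.00+2.16)/2 = 1.08, v̄ = (0.00+2.22)/2 = 1.11 → q = 68.8×1.08×1.11 = 82.48 ft³/s
Panel 2-3: Δb = 9 ft, d̄ = (2.16+1.84)/2 = 2, v̄ = (2.22+2.15)/2 = 2.185 → q = 9×2×2.185 = 39.33 ft³/s
Panel 3-4: Δb = 8.7 ft, d̄ = (1.84+0.00)/2 = 0.92, v̄ = (2.15+0.00)/2 = 1.075 → q = 8.7×0.92×1.075 = 8.604 ft³/s
Q = Σ q = 130.4 ft³/s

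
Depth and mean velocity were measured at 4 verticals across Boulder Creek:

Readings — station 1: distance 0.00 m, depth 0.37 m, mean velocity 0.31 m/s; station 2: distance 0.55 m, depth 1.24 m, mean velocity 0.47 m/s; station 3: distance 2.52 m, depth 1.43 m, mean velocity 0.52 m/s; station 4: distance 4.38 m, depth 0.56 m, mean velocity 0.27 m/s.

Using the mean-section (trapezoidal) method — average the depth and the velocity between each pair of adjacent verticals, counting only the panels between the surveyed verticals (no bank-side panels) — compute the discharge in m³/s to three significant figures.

2.21 m³/s

Panel 1-2: Δb = 0.55 m, d̄ = (0.37+1.24)/2 = 0.805, v̄ = (0.31+0.47)/2 = 0.39 → q = 0.55×0.805×0.39 = 0.1727 m³/s
Panel 2-3: Δb = 1.97 m, d̄ = (1.24+1.43)/2 = 1.335, v̄ = (0.47+0.52)/2 = 0.495 → q = 1.97×1.335×0.495 = 1.302 m³/s
Panel 3-4: Δb = 1.86 m, d̄ = (1.43+0.56)/2 = 0.995, v̄ = (0.52+0.27)/2 = 0.395 → q = 1.86×0.995×0.395 = 0.7310 m³/s
Q = Σ q = 2.206 m³/s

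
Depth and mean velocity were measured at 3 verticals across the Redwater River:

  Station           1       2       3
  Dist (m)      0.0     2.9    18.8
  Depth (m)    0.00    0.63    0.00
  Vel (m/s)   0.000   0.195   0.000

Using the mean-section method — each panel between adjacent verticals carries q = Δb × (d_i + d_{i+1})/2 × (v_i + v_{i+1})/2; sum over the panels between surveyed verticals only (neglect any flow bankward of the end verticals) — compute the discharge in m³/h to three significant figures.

Panel 1-2: Δb = 2.9 m, d̄ = (0.00+0.63)/2 = 0.315, v̄ = (0.000+0.195)/2 = 0.0975 → q = 2.9×0.315×0.0975 = 0.08907 m³/s
Panel 2-3: Δb = 15.9 m, d̄ = (0.63+0.00)/2 = 0.315, v̄ = (0.195+0.000)/2 = 0.0975 → q = 15.9×0.315×0.0975 = 0.4883 m³/s
Q = Σ q = 0.5774 m³/s
= 0.5774 × 3600 = 2079 m³/h

2080 m³/h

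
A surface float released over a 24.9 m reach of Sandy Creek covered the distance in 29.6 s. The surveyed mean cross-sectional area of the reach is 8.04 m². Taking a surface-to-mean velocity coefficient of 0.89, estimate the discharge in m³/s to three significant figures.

6.02 m³/s

v_surface = L / t̄ = 24.9 / 29.6 = 0.8412 m/s
v_mean = 0.89 × 0.8412 = 0.7487 m/s
Q = A × v_mean = 8.04 × 0.7487 = 6.019 m³/s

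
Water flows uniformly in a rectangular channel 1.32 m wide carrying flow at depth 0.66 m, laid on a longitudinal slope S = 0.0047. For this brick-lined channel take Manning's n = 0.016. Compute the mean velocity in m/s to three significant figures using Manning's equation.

2.05 m/s

A = b·y = 1.32 × 0.66 = 0.8712 m²
P = b + 2y = 1.32 + 2×0.66 = 2.640 m
R = A/P = 0.8712/2.640 = 0.3300 m
Q = (1/n)·A·R^(2/3)·S^(1/2) = (1/0.016) × 0.8712 × 0.3300^(2/3) × 0.0047^(1/2) = 1.783 m³/s
V = Q/A = 1.783/0.8712 = 2.046 m/s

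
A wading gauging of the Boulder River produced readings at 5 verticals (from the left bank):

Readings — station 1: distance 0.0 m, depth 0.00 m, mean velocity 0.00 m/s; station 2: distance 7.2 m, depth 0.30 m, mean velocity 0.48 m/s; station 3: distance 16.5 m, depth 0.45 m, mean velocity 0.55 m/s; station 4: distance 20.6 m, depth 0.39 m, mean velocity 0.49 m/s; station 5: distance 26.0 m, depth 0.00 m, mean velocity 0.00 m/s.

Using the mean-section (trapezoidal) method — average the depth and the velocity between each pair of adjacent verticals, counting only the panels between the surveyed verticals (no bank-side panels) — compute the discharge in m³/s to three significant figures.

Panel 1-2: Δb = 7.2 m, d̄ = (0.00+0.30)/2 = 0.15, v̄ = (0.00+0.48)/2 = 0.24 → q = 7.2×0.15×0.24 = 0.2592 m³/s
Panel 2-3: Δb = 9.3 m, d̄ = (0.30+0.45)/2 = 0.375, v̄ = (0.48+0.55)/2 = 0.515 → q = 9.3×0.375×0.515 = 1.796 m³/s
Panel 3-4: Δb = 4.1 m, d̄ = (0.45+0.39)/2 = 0.42, v̄ = (0.55+0.49)/2 = 0.52 → q = 4.1×0.42×0.52 = 0.8954 m³/s
Panel 4-5: Δb = 5.4 m, d̄ = (0.39+0.00)/2 = 0.195, v̄ = (0.49+0.00)/2 = 0.245 → q = 5.4×0.195×0.245 = 0.2580 m³/s
Q = Σ q = 3.209 m³/s

3.21 m³/s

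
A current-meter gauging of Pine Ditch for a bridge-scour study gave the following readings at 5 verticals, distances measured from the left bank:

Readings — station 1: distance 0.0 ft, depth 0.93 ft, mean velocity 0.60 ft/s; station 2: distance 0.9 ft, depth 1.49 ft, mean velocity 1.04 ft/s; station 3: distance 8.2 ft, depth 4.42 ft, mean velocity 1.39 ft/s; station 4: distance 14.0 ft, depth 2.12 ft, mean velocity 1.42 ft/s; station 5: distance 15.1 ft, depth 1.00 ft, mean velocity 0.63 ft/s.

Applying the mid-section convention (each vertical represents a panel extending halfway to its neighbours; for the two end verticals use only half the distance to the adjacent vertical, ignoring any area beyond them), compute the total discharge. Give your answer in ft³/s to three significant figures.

w_1 = (0.9 − 0.0)/2 = 0.45 ft; q_1 = 0.60 × 0.93 × 0.45 = 0.2511 ft³/s
w_2 = (8.2 − 0.0)/2 = 4.1 ft; q_2 = 1.04 × 1.49 × 4.1 = 6.353 ft³/s
w_3 = (14.0 − 0.9)/2 = 6.55 ft; q_3 = 1.39 × 4.42 × 6.55 = 40.24 ft³/s
w_4 = (15.1 − 8.2)/2 = 3.45 ft; q_4 = 1.42 × 2.12 × 3.45 = 10.39 ft³/s
w_5 = (15.1 − 14.0)/2 = 0.55 ft; q_5 = 0.63 × 1.00 × 0.55 = 0.3465 ft³/s
Q = Σ qᵢ = 57.58 ft³/s

57.6 ft³/s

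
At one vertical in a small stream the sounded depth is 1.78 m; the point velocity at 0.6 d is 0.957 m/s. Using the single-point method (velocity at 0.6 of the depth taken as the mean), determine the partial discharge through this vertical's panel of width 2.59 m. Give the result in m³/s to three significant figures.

v̄ = v₀.₆ = 0.957 m/s
q = v̄ × d × w = 0.9570 × 1.78 × 2.59 = 4.412 m³/s

4.41 m³/s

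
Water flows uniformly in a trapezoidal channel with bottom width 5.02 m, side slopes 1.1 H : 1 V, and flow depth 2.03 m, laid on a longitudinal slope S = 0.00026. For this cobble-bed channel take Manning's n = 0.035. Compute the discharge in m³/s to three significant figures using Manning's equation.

A = (b + z·y)·y = (5.02 + 1.1×2.03)×2.03 = 14.72 m²
P = b + 2y√(1+z²) = 5.02 + 2×2.03×√(1+1.1²) = 11.06 m
R = A/P = 14.72/11.06 = 1.332 m
Q = (1/n)·A·R^(2/3)·S^(1/2) = (1/0.035) × 14.72 × 1.332^(2/3) × 0.00026^(1/2) = 8.211 m³/s

8.21 m³/s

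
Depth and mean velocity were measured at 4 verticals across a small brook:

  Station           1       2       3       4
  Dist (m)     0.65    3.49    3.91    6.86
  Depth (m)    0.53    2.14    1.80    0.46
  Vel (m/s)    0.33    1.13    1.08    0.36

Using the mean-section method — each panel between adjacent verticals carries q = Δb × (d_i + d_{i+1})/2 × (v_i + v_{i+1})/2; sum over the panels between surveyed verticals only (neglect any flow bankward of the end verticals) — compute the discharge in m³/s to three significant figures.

Panel 1-2: Δb = 2.84 m, d̄ = (0.53+2.14)/2 = 1.335, v̄ = (0.33+1.13)/2 = 0.73 → q = 2.84×1.335×0.73 = 2.768 m³/s
Panel 2-3: Δb = 0.42 m, d̄ = (2.14+1.80)/2 = 1.97, v̄ = (1.13+1.08)/2 = 1.105 → q = 0.42×1.97×1.105 = 0.9143 m³/s
Panel 3-4: Δb = 2.95 m, d̄ = (1.80+0.46)/2 = 1.13, v̄ = (1.08+0.36)/2 = 0.72 → q = 2.95×1.13×0.72 = 2.400 m³/s
Q = Σ q = 6.082 m³/s

6.08 m³/s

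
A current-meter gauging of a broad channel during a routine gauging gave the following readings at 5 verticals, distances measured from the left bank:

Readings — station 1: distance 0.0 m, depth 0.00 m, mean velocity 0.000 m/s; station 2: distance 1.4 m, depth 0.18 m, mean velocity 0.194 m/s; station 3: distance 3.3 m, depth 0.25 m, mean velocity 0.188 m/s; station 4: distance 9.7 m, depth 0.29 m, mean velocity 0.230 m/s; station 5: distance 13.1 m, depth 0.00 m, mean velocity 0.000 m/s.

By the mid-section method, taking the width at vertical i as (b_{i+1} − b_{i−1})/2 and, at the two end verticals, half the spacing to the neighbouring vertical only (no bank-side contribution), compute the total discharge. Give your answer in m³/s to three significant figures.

0.579 m³/s

w_2 = (3.3 − 0.0)/2 = 1.65 m; q_2 = 0.194 × 0.18 × 1.65 = 0.05762 m³/s
w_3 = (9.7 − 1.4)/2 = 4.15 m; q_3 = 0.188 × 0.25 × 4.15 = 0.1951 m³/s
w_4 = (13.1 − 3.3)/2 = 4.9 m; q_4 = 0.230 × 0.29 × 4.9 = 0.3268 m³/s
Stations 1, 5 contribute zero (depth or velocity is 0).
Q = Σ qᵢ = 0.5795 m³/s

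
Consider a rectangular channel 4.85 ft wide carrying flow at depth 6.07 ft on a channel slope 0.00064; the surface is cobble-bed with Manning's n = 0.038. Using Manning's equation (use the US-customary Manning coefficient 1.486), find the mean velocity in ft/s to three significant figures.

A = b·y = 4.85 × 6.07 = 29.44 ft²
P = b + 2y = 4.85 + 2×6.07 = 16.99 ft
R = A/P = 29.44/16.99 = 1.733 ft
Q = (1.486/n)·A·R^(2/3)·S^(1/2) = (1.486/0.038) × 29.44 × 1.733^(2/3) × 0.00064^(1/2) = 42.02 ft³/s
V = Q/A = 42.02/29.44 = 1.427 ft/s

1.43 ft/s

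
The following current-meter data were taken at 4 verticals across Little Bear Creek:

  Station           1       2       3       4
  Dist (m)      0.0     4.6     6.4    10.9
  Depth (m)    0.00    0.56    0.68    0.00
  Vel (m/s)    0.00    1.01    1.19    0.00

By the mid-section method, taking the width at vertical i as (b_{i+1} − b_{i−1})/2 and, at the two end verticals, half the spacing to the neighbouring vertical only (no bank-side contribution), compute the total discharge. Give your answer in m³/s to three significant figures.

w_2 = (6.4 − 0.0)/2 = 3.2 m; q_2 = 1.01 × 0.56 × 3.2 = 1.810 m³/s
w_3 = (10.9 − 4.6)/2 = 3.15 m; q_3 = 1.19 × 0.68 × 3.15 = 2.549 m³/s
Stations 1, 4 contribute zero (depth or velocity is 0).
Q = Σ qᵢ = 4.359 m³/s

4.36 m³/s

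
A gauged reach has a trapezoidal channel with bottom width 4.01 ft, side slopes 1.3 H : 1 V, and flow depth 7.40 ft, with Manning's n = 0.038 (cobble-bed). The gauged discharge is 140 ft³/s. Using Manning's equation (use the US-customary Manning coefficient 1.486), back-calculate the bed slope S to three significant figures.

0.000231

A = (b + z·y)·y = (4.01 + 1.3×7.40)×7.40 = 100.9 ft²
P = b + 2y√(1+z²) = 4.01 + 2×7.40×√(1+1.3²) = 28.28 ft
R = A/P = 100.9/28.28 = 3.566 ft
S = (Q·n / (1.486·A·R^(2/3)))² = (140×0.038 / (1.486×100.9×2.334))² = 0.0002312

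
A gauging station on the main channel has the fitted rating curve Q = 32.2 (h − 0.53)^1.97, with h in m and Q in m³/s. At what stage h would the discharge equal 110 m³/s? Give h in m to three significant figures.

h − h₀ = (Q/C)^(1/b) = (110/32.2)^(1/1.97) = 1.866 m
h = 0.53 + 1.866 = 2.396 m

2.40 m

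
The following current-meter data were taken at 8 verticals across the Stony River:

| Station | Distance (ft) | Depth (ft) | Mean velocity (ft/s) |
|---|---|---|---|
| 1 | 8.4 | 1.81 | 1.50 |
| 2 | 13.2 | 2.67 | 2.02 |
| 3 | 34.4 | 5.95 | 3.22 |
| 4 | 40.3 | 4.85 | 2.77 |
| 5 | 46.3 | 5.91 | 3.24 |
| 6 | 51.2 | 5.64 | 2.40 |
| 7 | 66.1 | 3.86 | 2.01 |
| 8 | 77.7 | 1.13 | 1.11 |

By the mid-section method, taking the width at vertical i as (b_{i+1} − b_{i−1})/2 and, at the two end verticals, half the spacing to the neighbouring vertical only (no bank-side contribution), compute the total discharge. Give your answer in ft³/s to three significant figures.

w_1 = (13.2 − 8.4)/2 = 2.4 ft; q_1 = 1.50 × 1.81 × 2.4 = 6.516 ft³/s
w_2 = (34.4 − 8.4)/2 = 13 ft; q_2 = 2.02 × 2.67 × 13 = 70.11 ft³/s
w_3 = (40.3 − 13.2)/2 = 13.55 ft; q_3 = 3.22 × 5.95 × 13.55 = 259.6 ft³/s
w_4 = (46.3 − 34.4)/2 = 5.95 ft; q_4 = 2.77 × 4.85 × 5.95 = 79.94 ft³/s
w_5 = (51.2 − 40.3)/2 = 5.45 ft; q_5 = 3.24 × 5.91 × 5.45 = 104.4 ft³/s
w_6 = (66.1 − 46.3)/2 = 9.9 ft; q_6 = 2.40 × 5.64 × 9.9 = 134.0 ft³/s
w_7 = (77.7 − 51.2)/2 = 13.25 ft; q_7 = 2.01 × 3.86 × 13.25 = 102.8 ft³/s
w_8 = (77.7 − 66.1)/2 = 5.8 ft; q_8 = 1.11 × 1.13 × 5.8 = 7.275 ft³/s
Q = Σ qᵢ = 764.6 ft³/s

765 ft³/s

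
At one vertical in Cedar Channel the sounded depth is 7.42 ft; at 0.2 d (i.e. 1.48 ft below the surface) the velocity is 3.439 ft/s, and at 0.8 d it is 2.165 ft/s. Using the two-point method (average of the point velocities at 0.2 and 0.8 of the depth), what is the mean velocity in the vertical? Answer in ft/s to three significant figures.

v̄ = (3.439 + 2.165) / 2 = 2.802 ft/s

2.80 ft/s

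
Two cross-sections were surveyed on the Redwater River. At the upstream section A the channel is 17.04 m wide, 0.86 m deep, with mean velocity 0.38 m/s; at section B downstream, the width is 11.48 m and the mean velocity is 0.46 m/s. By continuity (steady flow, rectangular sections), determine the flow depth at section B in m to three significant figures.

Q = A₁V₁ = (17.04×0.86) × 0.38 = 5.569 m³/s
d₂ = Q/(b₂ V₂) = 5.569/(11.48×0.46) = 1.055 m

1.05 m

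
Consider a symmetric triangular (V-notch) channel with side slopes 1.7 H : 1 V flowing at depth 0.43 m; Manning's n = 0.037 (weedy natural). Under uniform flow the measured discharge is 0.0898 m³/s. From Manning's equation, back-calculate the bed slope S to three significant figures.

0.00106

A = z·y² = 1.7×0.43² = 0.3143 m²
P = 2y√(1+z²) = 2×0.43×√(1+1.7²) = 1.696 m
R = A/P = 0.3143/1.696 = 0.1853 m
S = (Q·n / (1·A·R^(2/3)))² = (0.0898×0.037 / (1×0.3143×0.3250))² = 0.001058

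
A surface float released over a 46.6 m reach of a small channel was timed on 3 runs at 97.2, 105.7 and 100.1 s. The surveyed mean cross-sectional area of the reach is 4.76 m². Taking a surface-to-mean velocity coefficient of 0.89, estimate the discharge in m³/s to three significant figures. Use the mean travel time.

t̄ = (97.2 + 105.7 + 100.1) / 3 = 101 s
v_surface = L / t̄ = 46.6 / 101 = 0.4614 m/s
v_mean = 0.89 × 0.4614 = 0.4106 m/s
Q = A × v_mean = 4.76 × 0.4106 = 1.955 m³/s

1.95 m³/s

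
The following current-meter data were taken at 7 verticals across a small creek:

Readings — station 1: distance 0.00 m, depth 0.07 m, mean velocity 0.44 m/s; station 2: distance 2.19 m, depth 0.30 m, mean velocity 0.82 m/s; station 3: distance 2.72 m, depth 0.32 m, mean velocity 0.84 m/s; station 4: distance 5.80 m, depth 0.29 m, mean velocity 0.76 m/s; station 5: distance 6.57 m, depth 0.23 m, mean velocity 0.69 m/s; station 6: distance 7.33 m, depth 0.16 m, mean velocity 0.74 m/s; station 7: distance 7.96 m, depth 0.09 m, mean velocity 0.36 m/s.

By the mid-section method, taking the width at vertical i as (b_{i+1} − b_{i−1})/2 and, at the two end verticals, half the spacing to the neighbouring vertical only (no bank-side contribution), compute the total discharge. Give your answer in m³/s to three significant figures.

w_1 = (2.19 − 0.00)/2 = 1.095 m; q_1 = 0.44 × 0.07 × 1.095 = 0.03373 m³/s
w_2 = (2.72 − 0.00)/2 = 1.36 m; q_2 = 0.82 × 0.30 × 1.36 = 0.3346 m³/s
w_3 = (5.80 − 2.19)/2 = 1.805 m; q_3 = 0.84 × 0.32 × 1.805 = 0.4852 m³/s
w_4 = (6.57 − 2.72)/2 = 1.925 m; q_4 = 0.76 × 0.29 × 1.925 = 0.4243 m³/s
w_5 = (7.33 − 5.80)/2 = 0.765 m; q_5 = 0.69 × 0.23 × 0.765 = 0.1214 m³/s
w_6 = (7.96 − 6.57)/2 = 0.695 m; q_6 = 0.74 × 0.16 × 0.695 = 0.08229 m³/s
w_7 = (7.96 − 7.33)/2 = 0.315 m; q_7 = 0.36 × 0.09 × 0.315 = 0.01021 m³/s
Q = Σ qᵢ = 1.492 m³/s

1.49 m³/s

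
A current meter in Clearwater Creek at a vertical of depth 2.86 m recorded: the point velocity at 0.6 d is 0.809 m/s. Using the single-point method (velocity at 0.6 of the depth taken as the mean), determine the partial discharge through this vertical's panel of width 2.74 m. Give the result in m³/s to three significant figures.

6.34 m³/s

v̄ = v₀.₆ = 0.809 m/s
q = v̄ × d × w = 0.8090 × 2.86 × 2.74 = 6.340 m³/s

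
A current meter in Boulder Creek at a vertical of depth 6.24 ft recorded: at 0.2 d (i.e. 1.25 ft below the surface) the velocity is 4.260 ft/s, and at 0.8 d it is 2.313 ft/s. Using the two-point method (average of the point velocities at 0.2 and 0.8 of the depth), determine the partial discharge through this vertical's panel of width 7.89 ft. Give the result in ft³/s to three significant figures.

162 ft³/s

v̄ = (4.260 + 2.313) / 2 = 3.287 ft/s
q = v̄ × d × w = 3.287 × 6.24 × 7.89 = 161.8 ft³/s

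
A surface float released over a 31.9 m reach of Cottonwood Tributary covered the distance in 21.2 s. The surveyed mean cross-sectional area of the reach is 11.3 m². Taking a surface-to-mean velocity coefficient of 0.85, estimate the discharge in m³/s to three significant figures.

v_surface = L / t̄ = 31.9 / 21.2 = 1.505 m/s
v_mean = 0.85 × 1.505 = 1.279 m/s
Q = A × v_mean = 11.3 × 1.279 = 14.45 m³/s

14.5 m³/s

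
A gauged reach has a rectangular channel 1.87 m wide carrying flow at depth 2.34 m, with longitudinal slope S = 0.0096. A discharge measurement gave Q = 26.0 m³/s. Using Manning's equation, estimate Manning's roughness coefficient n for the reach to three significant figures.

0.0126

A = b·y = 1.87 × 2.34 = 4.376 m²
P = b + 2y = 1.87 + 2×2.34 = 6.550 m
R = A/P = 4.376/6.550 = 0.6681 m
n = (1/Q)·A·R^(2/3)·S^(1/2) = (1/26.0) × 4.376 × 0.7642 × 0.09798 = 0.01260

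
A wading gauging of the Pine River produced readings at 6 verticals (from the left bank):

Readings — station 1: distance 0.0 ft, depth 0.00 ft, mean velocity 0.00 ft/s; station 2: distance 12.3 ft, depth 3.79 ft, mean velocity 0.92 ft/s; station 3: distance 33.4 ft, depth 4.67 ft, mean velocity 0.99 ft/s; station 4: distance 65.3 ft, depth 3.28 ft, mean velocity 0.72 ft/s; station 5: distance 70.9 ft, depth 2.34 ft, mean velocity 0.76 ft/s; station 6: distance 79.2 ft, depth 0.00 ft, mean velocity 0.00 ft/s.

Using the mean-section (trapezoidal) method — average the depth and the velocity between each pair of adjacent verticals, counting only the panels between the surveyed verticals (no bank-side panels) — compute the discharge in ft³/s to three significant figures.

220 ft³/s

Panel 1-2: Δb = 12.3 ft, d̄ = (0.00+3.79)/2 = 1.895, v̄ = (0.00+0.92)/2 = 0.46 → q = 12.3×1.895×0.46 = 10.72 ft³/s
Panel 2-3: Δb = 21.1 ft, d̄ = (3.79+4.67)/2 = 4.23, v̄ = (0.92+0.99)/2 = 0.955 → q = 21.1×4.23×0.955 = 85.24 ft³/s
Panel 3-4: Δb = 31.9 ft, d̄ = (4.67+3.28)/2 = 3.975, v̄ = (0.99+0.72)/2 = 0.855 → q = 31.9×3.975×0.855 = 108.4 ft³/s
Panel 4-5: Δb = 5.6 ft, d̄ = (3.28+2.34)/2 = 2.81, v̄ = (0.72+0.76)/2 = 0.74 → q = 5.6×2.81×0.74 = 11.64 ft³/s
Panel 5-6: Δb = 8.3 ft, d̄ = (2.34+0.00)/2 = 1.17, v̄ = (0.76+0.00)/2 = 0.38 → q = 8.3×1.17×0.38 = 3.690 ft³/s
Q = Σ q = 219.7 ft³/s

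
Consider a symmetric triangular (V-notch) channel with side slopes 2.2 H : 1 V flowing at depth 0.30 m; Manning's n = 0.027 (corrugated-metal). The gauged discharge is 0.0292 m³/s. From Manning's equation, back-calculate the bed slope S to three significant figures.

A = z·y² = 2.2×0.30² = 0.1980 m²
P = 2y√(1+z²) = 2×0.30×√(1+2.2²) = 1.450 m
R = A/P = 0.1980/1.450 = 0.1366 m
S = (Q·n / (1·A·R^(2/3)))² = (0.0292×0.027 / (1×0.1980×0.2652))² = 0.0002255

0.000225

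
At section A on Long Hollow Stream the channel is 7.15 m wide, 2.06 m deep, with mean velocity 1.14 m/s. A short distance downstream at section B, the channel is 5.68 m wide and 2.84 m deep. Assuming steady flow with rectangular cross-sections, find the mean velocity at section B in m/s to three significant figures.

1.04 m/s

Q = A₁V₁ = (7.15×2.06) × 1.14 = 16.79 m³/s
A₂ = 5.68 × 2.84 = 16.13 m²
V₂ = Q/A₂ = 16.79/16.13 = 1.041 m/s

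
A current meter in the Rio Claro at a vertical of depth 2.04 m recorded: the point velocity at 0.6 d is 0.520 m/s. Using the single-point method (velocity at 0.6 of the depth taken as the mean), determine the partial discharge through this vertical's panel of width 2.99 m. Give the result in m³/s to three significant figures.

3.17 m³/s

v̄ = v₀.₆ = 0.520 m/s
q = v̄ × d × w = 0.5200 × 2.04 × 2.99 = 3.172 m³/s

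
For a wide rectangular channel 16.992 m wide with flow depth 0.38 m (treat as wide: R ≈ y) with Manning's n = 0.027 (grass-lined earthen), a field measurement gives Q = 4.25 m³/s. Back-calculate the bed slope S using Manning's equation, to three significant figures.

A = b·y = 16.992 × 0.38 = 6.457 m²
Wide channel: R ≈ y = 0.38 m
S = (Q·n / (1·A·R^(2/3)))² = (4.25×0.027 / (1×6.457×0.5246))² = 0.001147

0.00115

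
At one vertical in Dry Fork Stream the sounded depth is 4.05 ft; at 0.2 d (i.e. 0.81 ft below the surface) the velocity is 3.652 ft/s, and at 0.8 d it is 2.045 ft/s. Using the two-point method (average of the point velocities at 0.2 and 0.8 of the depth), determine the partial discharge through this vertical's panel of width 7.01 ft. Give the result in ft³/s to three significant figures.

80.9 ft³/s

v̄ = (3.652 + 2.045) / 2 = 2.849 ft/s
q = v̄ × d × w = 2.849 × 4.05 × 7.01 = 80.87 ft³/s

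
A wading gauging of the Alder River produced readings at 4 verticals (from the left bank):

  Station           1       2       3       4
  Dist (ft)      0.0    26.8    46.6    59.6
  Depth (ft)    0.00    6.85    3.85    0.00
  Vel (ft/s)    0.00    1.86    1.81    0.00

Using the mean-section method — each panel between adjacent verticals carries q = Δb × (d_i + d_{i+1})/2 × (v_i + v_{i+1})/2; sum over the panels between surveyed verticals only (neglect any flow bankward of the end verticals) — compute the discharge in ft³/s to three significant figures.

Panel 1-2: Δb = 26.8 ft, d̄ = (0.00+6.85)/2 = 3.425, v̄ = (0.00+1.86)/2 = 0.93 → q = 26.8×3.425×0.93 = 85.36 ft³/s
Panel 2-3: Δb = 19.8 ft, d̄ = (6.85+3.85)/2 = 5.35, v̄ = (1.86+1.81)/2 = 1.835 → q = 19.8×5.35×1.835 = 194.4 ft³/s
Panel 3-4: Δb = 13 ft, d̄ = (3.85+0.00)/2 = 1.925, v̄ = (1.81+0.00)/2 = 0.905 → q = 13×1.925×0.905 = 22.65 ft³/s
Q = Σ q = 302.4 ft³/s

302 ft³/s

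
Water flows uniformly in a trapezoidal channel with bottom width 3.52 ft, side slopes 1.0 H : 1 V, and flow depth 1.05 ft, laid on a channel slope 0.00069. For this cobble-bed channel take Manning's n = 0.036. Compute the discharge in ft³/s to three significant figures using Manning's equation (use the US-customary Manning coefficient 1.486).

A = (b + z·y)·y = (3.52 + 1.0×1.05)×1.05 = 4.799 ft²
P = b + 2y√(1+z²) = 3.52 + 2×1.05×√(1+1.0²) = 6.490 ft
R = A/P = 4.799/6.490 = 0.7394 ft
Q = (1.486/n)·A·R^(2/3)·S^(1/2) = (1.486/0.036) × 4.799 × 0.7394^(2/3) × 0.00069^(1/2) = 4.254 ft³/s

4.25 ft³/s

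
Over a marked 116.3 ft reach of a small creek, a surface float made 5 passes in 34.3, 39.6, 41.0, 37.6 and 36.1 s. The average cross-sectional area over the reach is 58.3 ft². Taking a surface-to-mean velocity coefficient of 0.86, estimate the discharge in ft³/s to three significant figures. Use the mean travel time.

155 ft³/s

t̄ = (34.3 + 39.6 + 41.0 + 37.6 + 36.1) / 5 = 37.72 s
v_surface = L / t̄ = 116.3 / 37.72 = 3.083 ft/s
v_mean = 0.86 × 3.083 = 2.652 ft/s
Q = A × v_mean = 58.3 × 2.652 = 154.6 ft³/s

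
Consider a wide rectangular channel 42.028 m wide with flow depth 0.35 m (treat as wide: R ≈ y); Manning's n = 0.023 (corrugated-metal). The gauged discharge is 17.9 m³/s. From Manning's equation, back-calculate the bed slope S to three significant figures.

A = b·y = 42.028 × 0.35 = 14.71 m²
Wide channel: R ≈ y = 0.35 m
S = (Q·n / (1·A·R^(2/3)))² = (17.9×0.023 / (1×14.71×0.4966))² = 0.003176

0.00318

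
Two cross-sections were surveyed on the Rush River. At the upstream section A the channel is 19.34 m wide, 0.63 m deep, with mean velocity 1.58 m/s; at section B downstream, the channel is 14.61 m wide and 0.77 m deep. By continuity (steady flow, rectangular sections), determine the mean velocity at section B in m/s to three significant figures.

1.71 m/s

Q = A₁V₁ = (19.34×0.63) × 1.58 = 19.25 m³/s
A₂ = 14.61 × 0.77 = 11.25 m²
V₂ = Q/A₂ = 19.25/11.25 = 1.711 m/s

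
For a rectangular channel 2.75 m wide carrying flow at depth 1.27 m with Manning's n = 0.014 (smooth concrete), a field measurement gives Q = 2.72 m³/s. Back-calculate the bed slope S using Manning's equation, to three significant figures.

A = b·y = 2.75 × 1.27 = 3.493 m²
P = b + 2y = 2.75 + 2×1.27 = 5.290 m
R = A/P = 3.493/5.290 = 0.6602 m
S = (Q·n / (1·A·R^(2/3)))² = (2.72×0.014 / (1×3.493×0.7582))² = 0.0002068

0.000207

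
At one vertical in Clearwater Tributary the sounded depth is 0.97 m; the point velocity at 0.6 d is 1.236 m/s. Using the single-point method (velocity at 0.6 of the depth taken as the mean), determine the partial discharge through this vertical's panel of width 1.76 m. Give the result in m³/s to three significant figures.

v̄ = v₀.₆ = 1.236 m/s
q = v̄ × d × w = 1.236 × 0.97 × 1.76 = 2.110 m³/s

2.11 m³/s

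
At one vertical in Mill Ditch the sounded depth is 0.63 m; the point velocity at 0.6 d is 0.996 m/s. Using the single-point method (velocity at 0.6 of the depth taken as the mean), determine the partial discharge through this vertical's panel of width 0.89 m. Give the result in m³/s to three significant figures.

v̄ = v₀.₆ = 0.996 m/s
q = v̄ × d × w = 0.9960 × 0.63 × 0.89 = 0.5585 m³/s

0.558 m³/s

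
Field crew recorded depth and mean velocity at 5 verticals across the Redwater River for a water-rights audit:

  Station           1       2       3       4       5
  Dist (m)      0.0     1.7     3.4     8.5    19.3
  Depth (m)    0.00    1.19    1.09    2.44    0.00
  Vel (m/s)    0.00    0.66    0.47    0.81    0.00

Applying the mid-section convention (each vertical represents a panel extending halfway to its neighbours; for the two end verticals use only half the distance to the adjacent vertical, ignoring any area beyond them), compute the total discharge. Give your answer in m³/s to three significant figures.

w_2 = (3.4 − 0.0)/2 = 1.7 m; q_2 = 0.66 × 1.19 × 1.7 = 1.335 m³/s
w_3 = (8.5 − 1.7)/2 = 3.4 m; q_3 = 0.47 × 1.09 × 3.4 = 1.742 m³/s
w_4 = (19.3 − 3.4)/2 = 7.95 m; q_4 = 0.81 × 2.44 × 7.95 = 15.71 m³/s
Stations 1, 5 contribute zero (depth or velocity is 0).
Q = Σ qᵢ = 18.79 m³/s

18.8 m³/s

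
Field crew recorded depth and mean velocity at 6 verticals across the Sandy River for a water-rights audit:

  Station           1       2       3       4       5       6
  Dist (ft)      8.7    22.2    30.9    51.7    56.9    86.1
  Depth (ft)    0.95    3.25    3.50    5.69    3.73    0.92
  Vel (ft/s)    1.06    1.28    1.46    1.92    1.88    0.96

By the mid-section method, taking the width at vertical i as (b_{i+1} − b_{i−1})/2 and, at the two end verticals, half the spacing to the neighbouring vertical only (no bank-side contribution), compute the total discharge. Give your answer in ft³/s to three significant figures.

w_1 = (22.2 − 8.7)/2 = 6.75 ft; q_1 = 1.06 × 0.95 × 6.75 = 6.797 ft³/s
w_2 = (30.9 − 8.7)/2 = 11.1 ft; q_2 = 1.28 × 3.25 × 11.1 = 46.18 ft³/s
w_3 = (51.7 − 22.2)/2 = 14.75 ft; q_3 = 1.46 × 3.50 × 14.75 = 75.37 ft³/s
w_4 = (56.9 − 30.9)/2 = 13 ft; q_4 = 1.92 × 5.69 × 13 = 142.0 ft³/s
w_5 = (86.1 − 51.7)/2 = 17.2 ft; q_5 = 1.88 × 3.73 × 17.2 = 120.6 ft³/s
w_6 = (86.1 − 56.9)/2 = 14.6 ft; q_6 = 0.96 × 0.92 × 14.6 = 12.89 ft³/s
Q = Σ qᵢ = 403.9 ft³/s

404 ft³/s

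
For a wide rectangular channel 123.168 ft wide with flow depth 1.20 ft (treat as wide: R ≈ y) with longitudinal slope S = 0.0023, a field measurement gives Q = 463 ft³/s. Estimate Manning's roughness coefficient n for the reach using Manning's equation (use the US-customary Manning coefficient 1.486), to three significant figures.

0.0257

A = b·y = 123.168 × 1.20 = 147.8 ft²
Wide channel: R ≈ y = 1.20 ft
n = (1.486/Q)·A·R^(2/3)·S^(1/2) = (1.486/463) × 147.8 × 1.129 × 0.04796 = 0.02569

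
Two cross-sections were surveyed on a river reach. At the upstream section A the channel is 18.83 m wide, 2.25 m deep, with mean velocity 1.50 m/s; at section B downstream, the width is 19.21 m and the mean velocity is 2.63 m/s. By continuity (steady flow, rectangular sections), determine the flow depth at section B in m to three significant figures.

Q = A₁V₁ = (18.83×2.25) × 1.50 = 63.55 m³/s
d₂ = Q/(b₂ V₂) = 63.55/(19.21×2.63) = 1.258 m

1.26 m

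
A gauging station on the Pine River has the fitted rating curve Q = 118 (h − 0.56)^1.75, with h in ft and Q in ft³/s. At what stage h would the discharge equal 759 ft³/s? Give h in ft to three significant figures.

h − h₀ = (Q/C)^(1/b) = (759/118)^(1/1.75) = 2.897 ft
h = 0.56 + 2.897 = 3.457 ft

3.46 ft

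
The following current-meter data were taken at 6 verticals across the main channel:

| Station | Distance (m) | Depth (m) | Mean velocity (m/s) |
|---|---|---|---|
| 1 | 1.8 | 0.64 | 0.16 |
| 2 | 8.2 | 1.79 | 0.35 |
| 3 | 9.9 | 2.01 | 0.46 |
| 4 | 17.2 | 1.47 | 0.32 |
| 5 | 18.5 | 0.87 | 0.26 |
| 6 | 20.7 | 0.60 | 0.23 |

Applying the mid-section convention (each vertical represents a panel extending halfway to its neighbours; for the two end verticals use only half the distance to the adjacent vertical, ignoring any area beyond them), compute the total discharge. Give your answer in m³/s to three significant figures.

w_1 = (8.2 − 1.8)/2 = 3.2 m; q_1 = 0.16 × 0.64 × 3.2 = 0.3277 m³/s
w_2 = (9.9 − 1.8)/2 = 4.05 m; q_2 = 0.35 × 1.79 × 4.05 = 2.537 m³/s
w_3 = (17.2 − 8.2)/2 = 4.5 m; q_3 = 0.46 × 2.01 × 4.5 = 4.161 m³/s
w_4 = (18.5 − 9.9)/2 = 4.3 m; q_4 = 0.32 × 1.47 × 4.3 = 2.023 m³/s
w_5 = (20.7 − 17.2)/2 = 1.75 m; q_5 = 0.26 × 0.87 × 1.75 = 0.3959 m³/s
w_6 = (20.7 − 18.5)/2 = 1.1 m; q_6 = 0.23 × 0.60 × 1.1 = 0.1518 m³/s
Q = Σ qᵢ = 9.596 m³/s

9.60 m³/s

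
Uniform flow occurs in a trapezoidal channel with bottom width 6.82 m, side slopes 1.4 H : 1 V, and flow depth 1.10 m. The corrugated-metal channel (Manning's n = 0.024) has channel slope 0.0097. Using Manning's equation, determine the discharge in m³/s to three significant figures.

A = (b + z·y)·y = (6.82 + 1.4×1.10)×1.10 = 9.196 m²
P = b + 2y√(1+z²) = 6.82 + 2×1.10×√(1+1.4²) = 10.61 m
R = A/P = 9.196/10.61 = 0.8671 m
Q = (1/n)·A·R^(2/3)·S^(1/2) = (1/0.024) × 9.196 × 0.8671^(2/3) × 0.0097^(1/2) = 34.32 m³/s

34.3 m³/s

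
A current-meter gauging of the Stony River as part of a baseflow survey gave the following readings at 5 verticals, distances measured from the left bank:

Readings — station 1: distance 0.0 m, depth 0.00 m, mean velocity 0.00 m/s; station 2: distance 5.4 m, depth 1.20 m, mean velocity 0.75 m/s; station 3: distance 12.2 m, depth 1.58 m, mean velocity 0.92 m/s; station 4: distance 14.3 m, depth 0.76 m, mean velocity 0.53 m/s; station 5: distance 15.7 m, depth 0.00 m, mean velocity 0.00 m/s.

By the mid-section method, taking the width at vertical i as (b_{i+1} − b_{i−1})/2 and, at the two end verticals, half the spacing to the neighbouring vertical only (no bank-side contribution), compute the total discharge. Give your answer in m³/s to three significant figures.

12.7 m³/s

w_2 = (12.2 − 0.0)/2 = 6.1 m; q_2 = 0.75 × 1.20 × 6.1 = 5.490 m³/s
w_3 = (14.3 − 5.4)/2 = 4.45 m; q_3 = 0.92 × 1.58 × 4.45 = 6.469 m³/s
w_4 = (15.7 − 12.2)/2 = 1.75 m; q_4 = 0.53 × 0.76 × 1.75 = 0.7049 m³/s
Stations 1, 5 contribute zero (depth or velocity is 0).
Q = Σ qᵢ = 12.66 m³/s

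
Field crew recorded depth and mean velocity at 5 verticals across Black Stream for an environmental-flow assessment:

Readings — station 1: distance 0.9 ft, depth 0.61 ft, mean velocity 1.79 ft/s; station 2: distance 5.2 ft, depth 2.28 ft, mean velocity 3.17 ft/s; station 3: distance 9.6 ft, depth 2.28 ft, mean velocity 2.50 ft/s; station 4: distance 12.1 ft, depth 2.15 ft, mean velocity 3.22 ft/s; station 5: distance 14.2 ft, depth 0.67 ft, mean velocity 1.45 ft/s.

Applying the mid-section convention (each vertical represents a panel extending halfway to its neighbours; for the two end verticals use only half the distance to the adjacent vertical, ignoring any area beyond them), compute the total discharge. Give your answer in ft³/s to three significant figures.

w_1 = (5.2 − 0.9)/2 = 2.15 ft; q_1 = 1.79 × 0.61 × 2.15 = 2.348 ft³/s
w_2 = (9.6 − 0.9)/2 = 4.35 ft; q_2 = 3.17 × 2.28 × 4.35 = 31.44 ft³/s
w_3 = (12.1 − 5.2)/2 = 3.45 ft; q_3 = 2.50 × 2.28 × 3.45 = 19.67 ft³/s
w_4 = (14.2 − 9.6)/2 = 2.3 ft; q_4 = 3.22 × 2.15 × 2.3 = 15.92 ft³/s
w_5 = (14.2 − 12.1)/2 = 1.05 ft; q_5 = 1.45 × 0.67 × 1.05 = 1.020 ft³/s
Q = Σ qᵢ = 70.40 ft³/s

70.4 ft³/s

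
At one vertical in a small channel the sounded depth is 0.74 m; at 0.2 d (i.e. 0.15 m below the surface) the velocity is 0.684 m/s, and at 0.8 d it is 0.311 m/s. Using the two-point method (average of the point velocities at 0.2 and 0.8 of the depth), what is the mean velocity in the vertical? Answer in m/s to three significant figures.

v̄ = (0.684 + 0.311) / 2 = 0.4975 m/s

0.498 m/s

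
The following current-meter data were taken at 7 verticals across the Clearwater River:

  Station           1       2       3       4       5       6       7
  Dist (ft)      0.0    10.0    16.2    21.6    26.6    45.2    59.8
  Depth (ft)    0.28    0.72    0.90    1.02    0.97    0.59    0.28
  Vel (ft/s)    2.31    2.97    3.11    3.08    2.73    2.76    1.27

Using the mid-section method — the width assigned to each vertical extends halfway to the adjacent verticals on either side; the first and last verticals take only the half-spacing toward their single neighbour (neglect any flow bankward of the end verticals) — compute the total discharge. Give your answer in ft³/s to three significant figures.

w_1 = (10.0 − 0.0)/2 = 5 ft; q_1 = 2.31 × 0.28 × 5 = 3.234 ft³/s
w_2 = (16.2 − 0.0)/2 = 8.1 ft; q_2 = 2.97 × 0.72 × 8.1 = 17.32 ft³/s
w_3 = (21.6 − 10.0)/2 = 5.8 ft; q_3 = 3.11 × 0.90 × 5.8 = 16.23 ft³/s
w_4 = (26.6 − 16.2)/2 = 5.2 ft; q_4 = 3.08 × 1.02 × 5.2 = 16.34 ft³/s
w_5 = (45.2 − 21.6)/2 = 11.8 ft; q_5 = 2.73 × 0.97 × 11.8 = 31.25 ft³/s
w_6 = (59.8 − 26.6)/2 = 16.6 ft; q_6 = 2.76 × 0.59 × 16.6 = 27.03 ft³/s
w_7 = (59.8 − 45.2)/2 = 7.3 ft; q_7 = 1.27 × 0.28 × 7.3 = 2.596 ft³/s
Q = Σ qᵢ = 114.0 ft³/s

114 ft³/s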